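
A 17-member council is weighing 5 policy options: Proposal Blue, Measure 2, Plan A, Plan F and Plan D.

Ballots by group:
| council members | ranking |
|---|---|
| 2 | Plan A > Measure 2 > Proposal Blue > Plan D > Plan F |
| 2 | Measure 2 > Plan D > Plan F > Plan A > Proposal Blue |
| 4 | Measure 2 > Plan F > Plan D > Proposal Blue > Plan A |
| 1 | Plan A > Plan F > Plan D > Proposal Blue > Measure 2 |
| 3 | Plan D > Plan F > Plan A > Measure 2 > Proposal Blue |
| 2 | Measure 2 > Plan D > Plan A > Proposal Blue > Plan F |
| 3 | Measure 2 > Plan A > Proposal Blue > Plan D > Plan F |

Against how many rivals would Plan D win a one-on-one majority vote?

Plan D against each rival (17 council members):
Plan D–Proposal Blue: Plan D 12–5.
Plan D vs Measure 2: Measure 2, 13–4.
Plan D vs Plan A: Plan D wins 11–6.
Plan D vs Plan F: Plan D wins 12–5.
Plan D beats Proposal Blue, Plan A, Plan F; loses to Measure 2 — 3 pairwise wins.

3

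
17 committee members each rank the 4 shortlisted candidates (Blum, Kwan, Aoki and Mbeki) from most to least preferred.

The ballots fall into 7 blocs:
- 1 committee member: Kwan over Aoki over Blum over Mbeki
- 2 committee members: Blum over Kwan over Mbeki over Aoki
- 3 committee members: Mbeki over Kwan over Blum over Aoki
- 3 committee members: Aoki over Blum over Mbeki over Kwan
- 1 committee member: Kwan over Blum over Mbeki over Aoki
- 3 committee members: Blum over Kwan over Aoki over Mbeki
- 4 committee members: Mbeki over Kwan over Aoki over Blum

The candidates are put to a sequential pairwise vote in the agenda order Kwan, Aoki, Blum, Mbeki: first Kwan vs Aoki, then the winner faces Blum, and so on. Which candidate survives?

Mbeki

Round 1: Kwan vs Aoki — 14–3, Kwan advances.
Round 2: Kwan vs Blum — 9–8, Kwan advances.
Round 3: Kwan vs Mbeki — 7–10, Mbeki advances.
Mbeki survives the agenda.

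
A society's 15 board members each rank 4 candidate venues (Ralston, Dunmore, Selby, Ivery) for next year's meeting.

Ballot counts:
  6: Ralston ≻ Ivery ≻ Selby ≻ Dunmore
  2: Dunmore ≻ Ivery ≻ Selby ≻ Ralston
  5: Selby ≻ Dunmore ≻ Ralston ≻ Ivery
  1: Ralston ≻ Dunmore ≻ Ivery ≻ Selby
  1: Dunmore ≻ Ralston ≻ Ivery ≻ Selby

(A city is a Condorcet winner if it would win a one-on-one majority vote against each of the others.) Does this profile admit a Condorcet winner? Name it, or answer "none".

Check each pair by majority over 15 ballots:
Ralston vs Dunmore: 6+1 = 7 for Ralston, 8 for Dunmore — Dunmore by 8–7.
Ralston vs Selby: Ralston preferred on 6+1+1 = 8 ballots; Ralston wins 8–7.
Ralston vs Ivery: Ralston preferred on 6+5+1+1 = 13 ballots; Ralston wins 13–2.
Dunmore vs Selby: 4 to 11, Selby.
Dunmore vs Ivery: Dunmore is ranked higher on 2+5+1+1 = 9 ballots, Ivery on 6. Dunmore wins 9–6.
Selby vs Ivery: 5 for Selby, 10 for Ivery — Ivery by 10–5.
Every city loses at least once (Ralston loses to Dunmore; Dunmore loses to Selby; Selby loses to Ralston; Ivery loses to Ralston). The majority relation contains the cycle Ralston → Selby → Dunmore → Ralston, so there is no Condorcet winner.

none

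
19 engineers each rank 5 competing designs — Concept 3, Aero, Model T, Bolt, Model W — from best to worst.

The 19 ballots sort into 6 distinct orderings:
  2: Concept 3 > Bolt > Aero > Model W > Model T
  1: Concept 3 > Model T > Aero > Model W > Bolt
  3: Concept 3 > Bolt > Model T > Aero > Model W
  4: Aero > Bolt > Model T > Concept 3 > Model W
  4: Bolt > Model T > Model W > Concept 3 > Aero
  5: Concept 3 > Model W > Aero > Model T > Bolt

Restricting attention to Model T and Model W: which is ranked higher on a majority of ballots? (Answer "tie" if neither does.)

Ballots ranking Model T above Model W: 1 + 3 + 4 + 4 = 12.
Ballots ranking Model W above Model T: 19 − 12 = 7.
Model T wins the head-to-head 12–7.

Model T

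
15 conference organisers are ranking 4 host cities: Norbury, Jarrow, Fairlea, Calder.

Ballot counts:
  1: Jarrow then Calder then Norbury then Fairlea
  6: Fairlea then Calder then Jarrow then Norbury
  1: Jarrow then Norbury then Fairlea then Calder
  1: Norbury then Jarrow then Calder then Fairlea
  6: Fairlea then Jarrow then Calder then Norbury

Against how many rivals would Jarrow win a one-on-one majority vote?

2

Jarrow against each rival (15 organisers):
Jarrow vs Norbury: 14 to 1, Jarrow.
Jarrow vs Fairlea: Fairlea, 12–3.
Jarrow–Calder: Jarrow 9–6.
Jarrow beats Norbury, Calder; loses to Fairlea — 2 pairwise wins.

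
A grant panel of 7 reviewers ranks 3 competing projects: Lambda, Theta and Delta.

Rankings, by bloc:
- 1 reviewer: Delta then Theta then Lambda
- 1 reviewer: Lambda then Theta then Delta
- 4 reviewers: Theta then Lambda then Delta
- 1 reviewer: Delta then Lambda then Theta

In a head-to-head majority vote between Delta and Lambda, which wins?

Ballots ranking Delta above Lambda: 1 + 1 = 2.
Ballots ranking Lambda above Delta: 7 − 2 = 5.
Lambda wins the head-to-head 5–2.

Lambda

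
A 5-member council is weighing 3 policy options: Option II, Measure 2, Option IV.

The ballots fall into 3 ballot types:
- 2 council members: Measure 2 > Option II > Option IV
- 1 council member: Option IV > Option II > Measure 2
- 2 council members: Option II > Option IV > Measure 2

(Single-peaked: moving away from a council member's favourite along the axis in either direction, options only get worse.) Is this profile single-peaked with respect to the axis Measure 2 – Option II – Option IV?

yes

Axis positions: Measure 2=1, Option II=2, Option IV=3.
Ballot type 1 (peak Measure 2 at position 1): ranking walks positions 1-2-3, expanding outward from the peak — single-peaked.
Ballot type 2 (peak Option IV at position 3): ranking walks positions 3-2-1, expanding outward from the peak — single-peaked.
Ballot type 3 (peak Option II at position 2): ranking walks positions 2-3-1, expanding outward from the peak — single-peaked.
Every ranking is single-peaked on this axis.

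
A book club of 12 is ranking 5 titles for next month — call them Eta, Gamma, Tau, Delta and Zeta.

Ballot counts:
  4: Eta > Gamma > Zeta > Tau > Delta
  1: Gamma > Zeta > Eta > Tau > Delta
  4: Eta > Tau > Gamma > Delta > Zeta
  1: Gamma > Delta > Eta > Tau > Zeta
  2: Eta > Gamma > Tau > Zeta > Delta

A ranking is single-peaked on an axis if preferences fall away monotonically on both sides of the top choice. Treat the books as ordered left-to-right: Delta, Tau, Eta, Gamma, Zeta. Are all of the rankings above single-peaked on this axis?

Axis positions: Delta=1, Tau=2, Eta=3, Gamma=4, Zeta=5.
Group 1 (peak Eta at position 3): ranking walks positions 3-4-5-2-1, expanding outward from the peak — single-peaked.
Group 2 (peak Gamma at position 4): ranking walks positions 4-5-3-2-1, expanding outward from the peak — single-peaked.
Group 3 (peak Eta at position 3): ranking walks positions 3-2-4-1-5, expanding outward from the peak — single-peaked.
Group 4: ranking walks positions 4-1-3-2-5; Delta is ranked above Eta even though Eta lies between Delta and the peak Gamma on the axis — preferences dip and rise again. Not single-peaked.
Group 5 (peak Eta at position 3): ranking walks positions 3-4-2-5-1, expanding outward from the peak — single-peaked.
Group 4 violates single-peakedness, so the profile is not single-peaked on this axis.

no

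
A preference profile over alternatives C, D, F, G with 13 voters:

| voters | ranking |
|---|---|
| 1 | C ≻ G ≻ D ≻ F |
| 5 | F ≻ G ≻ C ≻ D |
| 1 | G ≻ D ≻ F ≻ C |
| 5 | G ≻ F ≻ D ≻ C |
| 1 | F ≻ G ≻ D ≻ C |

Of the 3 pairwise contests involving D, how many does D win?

D against each rival (13 voters):
D vs C: 7 to 6, D.
D vs F: D preferred on 1+1 = 2 ballots; F wins 11–2.
D vs G: 0 for D, 13 for G — G by 13–0.
D beats C; loses to F, G — 1 pairwise win.

1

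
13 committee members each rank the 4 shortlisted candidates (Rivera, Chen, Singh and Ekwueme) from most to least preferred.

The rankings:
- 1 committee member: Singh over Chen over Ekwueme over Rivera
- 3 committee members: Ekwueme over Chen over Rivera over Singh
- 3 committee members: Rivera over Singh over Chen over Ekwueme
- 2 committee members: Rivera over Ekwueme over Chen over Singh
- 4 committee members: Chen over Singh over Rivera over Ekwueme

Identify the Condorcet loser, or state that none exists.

Ekwueme

Pairwise majorities:
Rivera–Chen: Chen 8–5.
Rivera vs Singh: Rivera, 8–5.
Rivera vs Ekwueme: Rivera is ranked higher on 3+2+4 = 9 ballots, Ekwueme on 4. Rivera wins 9–4.
Chen vs Singh: Chen preferred on 3+2+4 = 9 ballots; Chen wins 9–4.
Chen vs Ekwueme: Chen, 8–5.
Singh–Ekwueme: Singh 8–5.
Ekwueme is beaten in every head-to-head and is the Condorcet loser.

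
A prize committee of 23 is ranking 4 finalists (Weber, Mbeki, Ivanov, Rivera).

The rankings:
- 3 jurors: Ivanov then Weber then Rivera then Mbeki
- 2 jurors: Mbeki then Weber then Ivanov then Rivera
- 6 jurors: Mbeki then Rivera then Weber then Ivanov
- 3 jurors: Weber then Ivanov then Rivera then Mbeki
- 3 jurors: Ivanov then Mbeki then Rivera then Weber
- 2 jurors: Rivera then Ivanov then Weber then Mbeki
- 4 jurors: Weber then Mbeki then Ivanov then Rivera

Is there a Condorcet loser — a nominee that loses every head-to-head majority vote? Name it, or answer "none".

Head-to-head results (23 jurors):
Weber vs Mbeki: Weber wins 12–11.
Weber vs Ivanov: Weber preferred on 2+6+3+4 = 15 ballots; Weber wins 15–8.
Weber vs Rivera: Weber preferred on 3+2+3+4 = 12 ballots; Weber wins 12–11.
Mbeki–Ivanov: Mbeki 12–11.
Mbeki vs Rivera: 2+6+3+4 = 15 for Mbeki, 8 for Rivera — Mbeki by 15–8.
Ivanov vs Rivera: Ivanov preferred on 3+2+3+3+4 = 15 ballots; Ivanov wins 15–8.
Only Rivera has no wins; Rivera is the Condorcet loser.

Rivera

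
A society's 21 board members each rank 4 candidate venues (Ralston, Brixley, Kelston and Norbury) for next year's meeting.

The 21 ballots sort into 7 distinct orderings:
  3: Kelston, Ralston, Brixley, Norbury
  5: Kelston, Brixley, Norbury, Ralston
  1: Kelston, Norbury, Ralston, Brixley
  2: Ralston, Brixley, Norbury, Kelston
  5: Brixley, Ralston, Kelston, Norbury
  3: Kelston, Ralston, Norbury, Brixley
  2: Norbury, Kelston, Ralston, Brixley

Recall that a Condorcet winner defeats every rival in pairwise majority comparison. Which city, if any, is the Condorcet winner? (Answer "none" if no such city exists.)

Kelston

Head-to-head results (21 organisers):
Ralston vs Brixley: Ralston preferred on 3+1+2+3+2 = 11 ballots; Ralston wins 11–10.
Ralston vs Kelston: 2+5 = 7 for Ralston, 14 for Kelston — Kelston by 14–7.
Ralston vs Norbury: 3+2+5+3 = 13 for Ralston, 8 for Norbury — Ralston by 13–8.
Brixley vs Kelston: 7 to 14, Kelston.
Brixley vs Norbury: Brixley is ranked higher on 3+5+2+5 = 15 ballots, Norbury on 6. Brixley wins 15–6.
Kelston vs Norbury: Kelston is ranked higher on 3+5+1+5+3 = 17 ballots, Norbury on 4. Kelston wins 17–4.
Kelston defeats every rival head-to-head and is the Condorcet winner.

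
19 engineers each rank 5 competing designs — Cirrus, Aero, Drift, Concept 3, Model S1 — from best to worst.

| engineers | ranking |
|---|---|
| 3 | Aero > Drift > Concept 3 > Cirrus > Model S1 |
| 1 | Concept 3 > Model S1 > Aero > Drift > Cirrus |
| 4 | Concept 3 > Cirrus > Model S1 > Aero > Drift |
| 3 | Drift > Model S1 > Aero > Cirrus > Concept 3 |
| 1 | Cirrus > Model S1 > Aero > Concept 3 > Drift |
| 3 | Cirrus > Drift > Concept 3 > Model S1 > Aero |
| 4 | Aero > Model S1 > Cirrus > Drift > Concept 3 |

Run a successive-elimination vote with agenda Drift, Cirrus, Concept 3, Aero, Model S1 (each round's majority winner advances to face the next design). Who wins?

Round 1: Drift vs Cirrus — 7–12, Cirrus advances.
Round 2: Cirrus vs Concept 3 — 11–8, Cirrus advances.
Round 3: Cirrus vs Aero — 8–11, Aero advances.
Round 4: Aero vs Model S1 — 7–12, Model S1 advances.
Model S1 survives the agenda.

Model S1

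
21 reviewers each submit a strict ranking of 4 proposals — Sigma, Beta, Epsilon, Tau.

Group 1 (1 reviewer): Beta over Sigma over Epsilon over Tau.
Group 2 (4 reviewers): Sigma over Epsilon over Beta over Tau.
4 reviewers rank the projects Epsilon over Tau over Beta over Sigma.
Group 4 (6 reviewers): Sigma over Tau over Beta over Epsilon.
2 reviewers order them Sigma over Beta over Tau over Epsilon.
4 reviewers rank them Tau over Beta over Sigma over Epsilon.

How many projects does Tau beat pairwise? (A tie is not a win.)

Tau against each rival (21 reviewers):
Tau vs Sigma: Tau preferred on 4+4 = 8 ballots; Sigma wins 13–8.
Tau vs Beta: Tau, 14–7.
Tau vs Epsilon: 6+2+4 = 12 for Tau, 9 for Epsilon — Tau by 12–9.
Tau beats Beta, Epsilon; loses to Sigma — 2 pairwise wins.

2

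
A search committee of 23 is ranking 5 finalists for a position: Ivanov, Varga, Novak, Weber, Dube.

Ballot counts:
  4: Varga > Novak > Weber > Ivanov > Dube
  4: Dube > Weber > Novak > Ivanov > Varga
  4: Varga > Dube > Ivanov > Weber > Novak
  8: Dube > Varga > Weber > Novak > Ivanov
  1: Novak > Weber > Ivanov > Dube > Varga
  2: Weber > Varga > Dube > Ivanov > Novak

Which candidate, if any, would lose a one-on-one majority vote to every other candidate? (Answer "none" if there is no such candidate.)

Pairwise majorities:
Ivanov vs Varga: 4+1 = 5 for Ivanov, 18 for Varga — Varga by 18–5.
Ivanov–Novak: Novak 17–6.
Ivanov vs Weber: Weber, 19–4.
Ivanov vs Dube: Ivanov is ranked higher on 4+1 = 5 ballots, Dube on 18. Dube wins 18–5.
Varga vs Novak: 18 to 5, Varga.
Varga vs Weber: Varga, 16–7.
Varga vs Dube: 4+4+2 = 10 for Varga, 13 for Dube — Dube by 13–10.
Novak vs Weber: 5 to 18, Weber.
Novak vs Dube: 5 to 18, Dube.
Weber vs Dube: Dube wins 16–7.
Ivanov loses to every other candidate — it is the Condorcet loser.

Ivanov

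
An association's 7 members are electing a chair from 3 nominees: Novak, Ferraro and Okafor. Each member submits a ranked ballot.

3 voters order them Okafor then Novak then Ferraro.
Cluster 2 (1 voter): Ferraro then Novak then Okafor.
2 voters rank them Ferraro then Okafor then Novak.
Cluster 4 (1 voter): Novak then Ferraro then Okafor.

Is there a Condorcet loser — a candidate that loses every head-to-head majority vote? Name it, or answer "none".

Pairwise majorities:
Novak vs Ferraro: 4 to 3, Novak.
Novak vs Okafor: Okafor wins 5–2.
Ferraro vs Okafor: Ferraro wins 4–3.
Every candidate wins at least one matchup (Novak beats Ferraro; Ferraro beats Okafor; Okafor beats Novak), so there is no Condorcet loser.

none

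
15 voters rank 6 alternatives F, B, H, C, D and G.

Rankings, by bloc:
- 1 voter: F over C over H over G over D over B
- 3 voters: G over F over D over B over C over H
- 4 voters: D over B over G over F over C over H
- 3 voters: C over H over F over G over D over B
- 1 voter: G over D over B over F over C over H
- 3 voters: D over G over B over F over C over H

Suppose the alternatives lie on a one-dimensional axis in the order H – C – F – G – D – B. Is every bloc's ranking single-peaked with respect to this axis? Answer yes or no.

yes

Axis positions: H=1, C=2, F=3, G=4, D=5, B=6.
Bloc 1 (peak F at position 3): ranking walks positions 3-2-1-4-5-6, expanding outward from the peak — single-peaked.
Bloc 2 (peak G at position 4): ranking walks positions 4-3-5-6-2-1, expanding outward from the peak — single-peaked.
Bloc 3 (peak D at position 5): ranking walks positions 5-6-4-3-2-1, expanding outward from the peak — single-peaked.
Bloc 4 (peak C at position 2): ranking walks positions 2-1-3-4-5-6, expanding outward from the peak — single-peaked.
Bloc 5 (peak G at position 4): ranking walks positions 4-5-6-3-2-1, expanding outward from the peak — single-peaked.
Bloc 6 (peak D at position 5): ranking walks positions 5-4-6-3-2-1, expanding outward from the peak — single-peaked.
Every ranking is single-peaked on this axis.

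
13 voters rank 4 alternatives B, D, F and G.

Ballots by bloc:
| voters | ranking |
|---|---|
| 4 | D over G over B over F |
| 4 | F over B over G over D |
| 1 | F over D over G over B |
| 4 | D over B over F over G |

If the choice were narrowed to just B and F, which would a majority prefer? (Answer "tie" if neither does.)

Ballots ranking B above F: 4 + 4 = 8.
Ballots ranking F above B: 13 − 8 = 5.
B wins the head-to-head 8–5.

B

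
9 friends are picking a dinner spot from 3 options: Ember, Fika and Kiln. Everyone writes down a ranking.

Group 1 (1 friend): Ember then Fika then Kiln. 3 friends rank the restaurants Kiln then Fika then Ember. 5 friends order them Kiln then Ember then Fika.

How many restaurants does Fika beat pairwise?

Fika against each rival (9 friends):
Fika–Ember: Ember 6–3.
Fika–Kiln: Kiln 8–1.
Fika beats no one; loses to Ember, Kiln — 0 pairwise wins.

0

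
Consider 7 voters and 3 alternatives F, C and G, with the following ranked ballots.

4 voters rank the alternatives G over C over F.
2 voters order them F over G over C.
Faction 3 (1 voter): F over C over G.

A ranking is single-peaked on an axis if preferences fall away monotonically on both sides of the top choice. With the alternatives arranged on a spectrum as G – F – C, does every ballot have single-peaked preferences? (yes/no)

Axis positions: G=1, F=2, C=3.
Faction 1: ranking walks positions 1-3-2; C is ranked above F even though F lies between C and the peak G on the axis — preferences dip and rise again. Not single-peaked.
Faction 2 (peak F at position 2): ranking walks positions 2-1-3, expanding outward from the peak — single-peaked.
Faction 3 (peak F at position 2): ranking walks positions 2-3-1, expanding outward from the peak — single-peaked.
Faction 1 violates single-peakedness, so the profile is not single-peaked on this axis.

no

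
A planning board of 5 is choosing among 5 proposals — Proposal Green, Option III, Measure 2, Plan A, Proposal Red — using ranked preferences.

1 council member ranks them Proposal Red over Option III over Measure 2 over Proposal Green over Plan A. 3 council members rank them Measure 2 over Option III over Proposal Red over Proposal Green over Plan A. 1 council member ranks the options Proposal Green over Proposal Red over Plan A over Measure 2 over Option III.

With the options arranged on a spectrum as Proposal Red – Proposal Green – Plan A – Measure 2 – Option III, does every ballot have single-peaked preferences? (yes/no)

no

Axis positions: Proposal Red=1, Proposal Green=2, Plan A=3, Measure 2=4, Option III=5.
Faction 1: ranking walks positions 1-5-4-2-3; Option III is ranked above Proposal Green even though Proposal Green lies between Option III and the peak Proposal Red on the axis — preferences dip and rise again. Not single-peaked.
Faction 2: ranking walks positions 4-5-1-2-3; Proposal Red is ranked above Plan A even though Plan A lies between Proposal Red and the peak Measure 2 on the axis — preferences dip and rise again. Not single-peaked.
Faction 3 (peak Proposal Green at position 2): ranking walks positions 2-1-3-4-5, expanding outward from the peak — single-peaked.
Faction 1 violates single-peakedness, so the profile is not single-peaked on this axis.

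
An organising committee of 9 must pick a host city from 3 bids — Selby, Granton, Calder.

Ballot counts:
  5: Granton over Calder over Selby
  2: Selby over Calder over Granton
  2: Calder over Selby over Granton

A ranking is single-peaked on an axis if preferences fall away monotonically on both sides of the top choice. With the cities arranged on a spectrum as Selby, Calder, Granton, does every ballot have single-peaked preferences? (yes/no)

yes

Axis positions: Selby=1, Calder=2, Granton=3.
Group 1 (peak Granton at position 3): ranking walks positions 3-2-1, expanding outward from the peak — single-peaked.
Group 2 (peak Selby at position 1): ranking walks positions 1-2-3, expanding outward from the peak — single-peaked.
Group 3 (peak Calder at position 2): ranking walks positions 2-1-3, expanding outward from the peak — single-peaked.
Every ranking is single-peaked on this axis.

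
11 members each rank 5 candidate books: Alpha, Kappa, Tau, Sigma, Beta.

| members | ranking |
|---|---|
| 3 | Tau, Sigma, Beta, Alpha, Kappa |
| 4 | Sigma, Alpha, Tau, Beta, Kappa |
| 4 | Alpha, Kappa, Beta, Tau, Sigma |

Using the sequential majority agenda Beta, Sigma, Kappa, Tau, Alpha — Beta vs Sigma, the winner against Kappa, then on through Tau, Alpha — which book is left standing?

Alpha

Round 1: Beta vs Sigma — 4–7, Sigma advances.
Round 2: Sigma vs Kappa — 7–4, Sigma advances.
Round 3: Sigma vs Tau — 4–7, Tau advances.
Round 4: Tau vs Alpha — 3–8, Alpha advances.
Alpha survives the agenda.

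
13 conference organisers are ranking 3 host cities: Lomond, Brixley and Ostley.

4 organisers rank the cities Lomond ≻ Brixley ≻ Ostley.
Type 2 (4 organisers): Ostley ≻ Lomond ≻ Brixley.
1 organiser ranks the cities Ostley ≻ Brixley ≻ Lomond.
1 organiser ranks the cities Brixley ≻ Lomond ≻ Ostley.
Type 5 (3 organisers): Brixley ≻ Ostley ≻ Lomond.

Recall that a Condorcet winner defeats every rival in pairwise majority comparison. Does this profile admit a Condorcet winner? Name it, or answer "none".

none

Check each pair by majority over 13 ballots:
Lomond–Brixley: Lomond 8–5.
Lomond–Ostley: Ostley 8–5.
Brixley vs Ostley: Brixley, 8–5.
Each city drops at least one matchup (Lomond loses to Ostley; Brixley loses to Lomond; Ostley loses to Brixley); the cycle Lomond > Brixley > Ostley > Lomond rules out a Condorcet winner.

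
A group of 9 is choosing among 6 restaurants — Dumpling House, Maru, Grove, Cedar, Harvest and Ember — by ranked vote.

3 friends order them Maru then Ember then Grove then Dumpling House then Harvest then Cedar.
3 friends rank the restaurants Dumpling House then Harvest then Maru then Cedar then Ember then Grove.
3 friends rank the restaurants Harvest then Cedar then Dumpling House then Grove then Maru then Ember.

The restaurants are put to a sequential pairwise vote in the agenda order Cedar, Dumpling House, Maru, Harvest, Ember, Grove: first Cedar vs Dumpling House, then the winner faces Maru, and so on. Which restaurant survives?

Round 1: Cedar vs Dumpling House — 3–6, Dumpling House advances.
Round 2: Dumpling House vs Maru — 6–3, Dumpling House advances.
Round 3: Dumpling House vs Harvest — 6–3, Dumpling House advances.
Round 4: Dumpling House vs Ember — 6–3, Dumpling House advances.
Round 5: Dumpling House vs Grove — 6–3, Dumpling House advances.
Dumpling House survives the agenda.

Dumpling House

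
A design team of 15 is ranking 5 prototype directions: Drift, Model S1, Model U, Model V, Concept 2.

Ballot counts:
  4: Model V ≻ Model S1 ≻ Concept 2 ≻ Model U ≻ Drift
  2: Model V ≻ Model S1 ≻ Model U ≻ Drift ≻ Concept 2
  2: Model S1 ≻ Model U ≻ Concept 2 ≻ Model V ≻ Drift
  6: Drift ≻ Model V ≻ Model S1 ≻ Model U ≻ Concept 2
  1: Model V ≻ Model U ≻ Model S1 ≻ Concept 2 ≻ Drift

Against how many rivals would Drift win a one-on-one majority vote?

1

Drift against each rival (15 engineers):
Drift vs Model S1: 6 for Drift, 9 for Model S1 — Model S1 by 9–6.
Drift vs Model U: 6 for Drift, 9 for Model U — Model U by 9–6.
Drift vs Model V: 6 to 9, Model V.
Drift–Concept 2: Drift 8–7.
Drift beats Concept 2; loses to Model S1, Model U, Model V — 1 pairwise win.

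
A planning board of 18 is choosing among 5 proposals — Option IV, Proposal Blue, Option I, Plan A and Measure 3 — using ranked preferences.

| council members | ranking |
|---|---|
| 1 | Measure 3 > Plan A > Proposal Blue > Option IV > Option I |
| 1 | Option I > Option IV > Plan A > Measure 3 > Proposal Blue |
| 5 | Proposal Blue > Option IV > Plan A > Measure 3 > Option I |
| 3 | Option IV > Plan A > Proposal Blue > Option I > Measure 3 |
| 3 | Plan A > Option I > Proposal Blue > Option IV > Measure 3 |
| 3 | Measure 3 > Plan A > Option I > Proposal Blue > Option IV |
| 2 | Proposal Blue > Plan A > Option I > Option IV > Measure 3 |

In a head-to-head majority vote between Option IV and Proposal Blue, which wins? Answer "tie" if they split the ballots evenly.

Proposal Blue

Ballots ranking Option IV above Proposal Blue: 1 + 3 = 4.
Ballots ranking Proposal Blue above Option IV: 18 − 4 = 14.
Proposal Blue wins the head-to-head 14–4.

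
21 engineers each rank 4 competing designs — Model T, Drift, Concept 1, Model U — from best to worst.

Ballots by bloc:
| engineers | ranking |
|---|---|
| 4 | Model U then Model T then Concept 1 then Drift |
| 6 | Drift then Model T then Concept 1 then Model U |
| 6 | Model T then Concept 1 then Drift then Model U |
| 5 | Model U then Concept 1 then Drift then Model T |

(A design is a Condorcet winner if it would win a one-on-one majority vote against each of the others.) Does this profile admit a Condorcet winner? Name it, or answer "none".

Head-to-head results (21 engineers):
Model T vs Drift: Model T preferred on 4+6 = 10 ballots; Drift wins 11–10.
Model T vs Concept 1: Model T preferred on 4+6+6 = 16 ballots; Model T wins 16–5.
Model T vs Model U: 6+6 = 12 for Model T, 9 for Model U — Model T by 12–9.
Drift vs Concept 1: 6 for Drift, 15 for Concept 1 — Concept 1 by 15–6.
Drift vs Model U: Drift is ranked higher on 6+6 = 12 ballots, Model U on 9. Drift wins 12–9.
Concept 1 vs Model U: Concept 1 is ranked higher on 6+6 = 12 ballots, Model U on 9. Concept 1 wins 12–9.
No design is unbeaten: Model T loses to Drift; Drift loses to Concept 1; Concept 1 loses to Model T; Model U loses to Model T. In particular Model T > Concept 1 > Drift > Model T is a majority cycle — no Condorcet winner exists.

none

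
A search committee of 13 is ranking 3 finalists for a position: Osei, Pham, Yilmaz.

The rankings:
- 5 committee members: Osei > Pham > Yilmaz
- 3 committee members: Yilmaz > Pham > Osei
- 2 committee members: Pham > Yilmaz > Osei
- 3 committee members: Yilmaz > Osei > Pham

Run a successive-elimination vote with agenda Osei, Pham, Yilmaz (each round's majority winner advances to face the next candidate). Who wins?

Round 1: Osei vs Pham — 8–5, Osei advances.
Round 2: Osei vs Yilmaz — 5–8, Yilmaz advances.
Yilmaz survives the agenda.

Yilmaz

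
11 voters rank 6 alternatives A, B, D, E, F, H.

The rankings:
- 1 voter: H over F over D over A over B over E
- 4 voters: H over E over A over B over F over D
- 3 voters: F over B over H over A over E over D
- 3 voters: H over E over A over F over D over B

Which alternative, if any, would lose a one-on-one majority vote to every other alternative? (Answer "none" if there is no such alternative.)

D

Pairwise majorities:
A vs B: A, 8–3.
A vs D: 4+3+3 = 10 for A, 1 for D — A by 10–1.
A vs E: E, 7–4.
A vs F: A wins 7–4.
A–H: H 11–0.
B vs D: B, 7–4.
B–E: E 7–4.
B vs F: 4 for B, 7 for F — F by 7–4.
B vs H: B preferred on 3 ballots; H wins 8–3.
D vs E: 1 to 10, E.
D–F: F 11–0.
D vs H: H, 11–0.
E vs F: 4+3 = 7 for E, 4 for F — E by 7–4.
E vs H: E is ranked higher on 0 ballots, H on 11. H wins 11–0.
F vs H: 3 for F, 8 for H — H by 8–3.
D is beaten in every head-to-head and is the Condorcet loser.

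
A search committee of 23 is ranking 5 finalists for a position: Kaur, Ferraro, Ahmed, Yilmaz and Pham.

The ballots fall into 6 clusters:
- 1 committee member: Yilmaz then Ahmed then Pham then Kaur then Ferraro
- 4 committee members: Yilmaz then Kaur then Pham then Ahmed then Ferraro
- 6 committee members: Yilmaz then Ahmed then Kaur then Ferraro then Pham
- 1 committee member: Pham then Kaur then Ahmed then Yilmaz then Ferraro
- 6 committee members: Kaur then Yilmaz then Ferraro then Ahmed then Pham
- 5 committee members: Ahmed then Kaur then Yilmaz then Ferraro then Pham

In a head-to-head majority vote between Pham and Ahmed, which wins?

Ballots ranking Pham above Ahmed: 4 + 1 = 5.
Ballots ranking Ahmed above Pham: 23 − 5 = 18.
Ahmed wins the head-to-head 18–5.

Ahmed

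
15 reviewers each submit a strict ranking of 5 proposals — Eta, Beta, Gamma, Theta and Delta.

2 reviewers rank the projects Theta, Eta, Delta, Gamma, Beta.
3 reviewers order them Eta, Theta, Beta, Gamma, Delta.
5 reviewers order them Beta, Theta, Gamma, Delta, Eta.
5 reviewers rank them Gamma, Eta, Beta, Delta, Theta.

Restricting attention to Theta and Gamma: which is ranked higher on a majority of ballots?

Theta

Ballots ranking Theta above Gamma: 2 + 3 + 5 = 10.
Ballots ranking Gamma above Theta: 15 − 10 = 5.
Theta wins the head-to-head 10–5.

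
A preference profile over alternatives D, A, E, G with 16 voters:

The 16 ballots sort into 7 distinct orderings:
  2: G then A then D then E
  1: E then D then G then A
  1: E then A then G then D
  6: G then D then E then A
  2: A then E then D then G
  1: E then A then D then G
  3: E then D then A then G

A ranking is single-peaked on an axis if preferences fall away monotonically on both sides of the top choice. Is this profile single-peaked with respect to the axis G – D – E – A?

Axis positions: G=1, D=2, E=3, A=4.
Type 1: ranking walks positions 1-4-2-3; A is ranked above D even though D lies between A and the peak G on the axis — preferences dip and rise again. Not single-peaked.
Type 2 (peak E at position 3): ranking walks positions 3-2-1-4, expanding outward from the peak — single-peaked.
Type 3: ranking walks positions 3-4-1-2; G is ranked above D even though D lies between G and the peak E on the axis — preferences dip and rise again. Not single-peaked.
Type 4 (peak G at position 1): ranking walks positions 1-2-3-4, expanding outward from the peak — single-peaked.
Type 5 (peak A at position 4): ranking walks positions 4-3-2-1, expanding outward from the peak — single-peaked.
Type 6 (peak E at position 3): ranking walks positions 3-4-2-1, expanding outward from the peak — single-peaked.
Type 7 (peak E at position 3): ranking walks positions 3-2-4-1, expanding outward from the peak — single-peaked.
Type 1 violates single-peakedness, so the profile is not single-peaked on this axis.

no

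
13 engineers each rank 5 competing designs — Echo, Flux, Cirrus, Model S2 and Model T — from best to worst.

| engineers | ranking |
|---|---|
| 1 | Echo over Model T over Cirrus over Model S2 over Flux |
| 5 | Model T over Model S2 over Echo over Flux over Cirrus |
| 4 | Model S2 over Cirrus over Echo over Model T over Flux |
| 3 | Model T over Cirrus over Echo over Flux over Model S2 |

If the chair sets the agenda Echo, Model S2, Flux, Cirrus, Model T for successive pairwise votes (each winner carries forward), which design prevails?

Model T

Round 1: Echo vs Model S2 — 4–9, Model S2 advances.
Round 2: Model S2 vs Flux — 10–3, Model S2 advances.
Round 3: Model S2 vs Cirrus — 9–4, Model S2 advances.
Round 4: Model S2 vs Model T — 4–9, Model T advances.
The agenda winner is Model T.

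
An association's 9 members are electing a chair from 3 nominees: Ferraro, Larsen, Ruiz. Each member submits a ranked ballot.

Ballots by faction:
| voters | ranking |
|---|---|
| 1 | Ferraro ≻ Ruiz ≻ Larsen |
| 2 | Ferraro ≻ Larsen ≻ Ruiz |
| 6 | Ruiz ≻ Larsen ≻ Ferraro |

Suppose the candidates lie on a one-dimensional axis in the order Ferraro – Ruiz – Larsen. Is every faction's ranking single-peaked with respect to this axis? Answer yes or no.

no

Axis positions: Ferraro=1, Ruiz=2, Larsen=3.
Faction 1 (peak Ferraro at position 1): ranking walks positions 1-2-3, expanding outward from the peak — single-peaked.
Faction 2: ranking walks positions 1-3-2; Larsen is ranked above Ruiz even though Ruiz lies between Larsen and the peak Ferraro on the axis — preferences dip and rise again. Not single-peaked.
Faction 3 (peak Ruiz at position 2): ranking walks positions 2-3-1, expanding outward from the peak — single-peaked.
Faction 2 violates single-peakedness, so the profile is not single-peaked on this axis.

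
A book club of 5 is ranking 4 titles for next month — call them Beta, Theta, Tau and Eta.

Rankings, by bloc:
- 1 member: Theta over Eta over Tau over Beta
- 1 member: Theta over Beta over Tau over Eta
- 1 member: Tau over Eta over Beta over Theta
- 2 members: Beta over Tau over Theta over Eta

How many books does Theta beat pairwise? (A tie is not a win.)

1

Theta against each rival (5 members):
Theta vs Beta: Theta is ranked higher on 1+1 = 2 ballots, Beta on 3. Beta wins 3–2.
Theta vs Tau: Tau, 3–2.
Theta vs Eta: Theta wins 4–1.
Theta beats Eta; loses to Beta, Tau — 1 pairwise win.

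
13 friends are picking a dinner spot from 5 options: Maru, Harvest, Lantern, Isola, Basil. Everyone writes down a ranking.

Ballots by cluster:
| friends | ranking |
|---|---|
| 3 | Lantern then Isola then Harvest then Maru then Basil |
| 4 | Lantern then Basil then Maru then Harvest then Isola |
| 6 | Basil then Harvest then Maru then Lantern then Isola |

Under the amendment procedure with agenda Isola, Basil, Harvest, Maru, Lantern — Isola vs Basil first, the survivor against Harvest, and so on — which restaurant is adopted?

Round 1: Isola vs Basil — 3–10, Basil advances.
Round 2: Basil vs Harvest — 10–3, Basil advances.
Round 3: Basil vs Maru — 10–3, Basil advances.
Round 4: Basil vs Lantern — 6–7, Lantern advances.
Lantern survives the agenda.

Lantern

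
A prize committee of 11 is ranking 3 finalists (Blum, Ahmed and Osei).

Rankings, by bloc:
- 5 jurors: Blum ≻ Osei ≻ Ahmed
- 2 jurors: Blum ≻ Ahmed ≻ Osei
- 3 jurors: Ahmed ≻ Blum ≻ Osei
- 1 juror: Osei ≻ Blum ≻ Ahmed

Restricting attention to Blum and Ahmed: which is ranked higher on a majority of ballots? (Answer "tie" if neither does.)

Blum

Ballots ranking Blum above Ahmed: 5 + 2 + 1 = 8.
Ballots ranking Ahmed above Blum: 11 − 8 = 3.
Blum wins the head-to-head 8–3.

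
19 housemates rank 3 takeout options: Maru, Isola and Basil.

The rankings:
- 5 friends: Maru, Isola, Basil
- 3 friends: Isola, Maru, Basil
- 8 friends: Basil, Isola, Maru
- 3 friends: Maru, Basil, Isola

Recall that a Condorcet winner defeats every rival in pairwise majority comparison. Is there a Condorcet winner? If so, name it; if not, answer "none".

none

Head-to-head results (19 friends):
Maru–Isola: Isola 11–8.
Maru vs Basil: Maru wins 11–8.
Isola–Basil: Basil 11–8.
No restaurant is unbeaten: Maru loses to Isola; Isola loses to Basil; Basil loses to Maru. In particular Maru > Basil > Isola > Maru is a majority cycle — no Condorcet winner exists.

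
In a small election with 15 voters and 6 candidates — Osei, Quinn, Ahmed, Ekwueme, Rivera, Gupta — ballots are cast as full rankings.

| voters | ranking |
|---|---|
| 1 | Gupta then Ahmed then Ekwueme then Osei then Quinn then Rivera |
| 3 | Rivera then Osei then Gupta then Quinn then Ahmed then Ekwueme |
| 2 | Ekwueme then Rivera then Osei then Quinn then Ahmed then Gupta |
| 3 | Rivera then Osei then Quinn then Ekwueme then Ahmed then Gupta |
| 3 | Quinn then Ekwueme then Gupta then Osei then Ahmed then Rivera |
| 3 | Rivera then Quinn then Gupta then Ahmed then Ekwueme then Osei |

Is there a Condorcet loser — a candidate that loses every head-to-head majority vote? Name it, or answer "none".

Pairwise majorities:
Osei vs Quinn: Osei is ranked higher on 1+3+2+3 = 9 ballots, Quinn on 6. Osei wins 9–6.
Osei vs Ahmed: 11 to 4, Osei.
Osei vs Ekwueme: Ekwueme wins 9–6.
Osei vs Rivera: 1+3 = 4 for Osei, 11 for Rivera — Rivera by 11–4.
Osei vs Gupta: Osei, 8–7.
Quinn vs Ahmed: Quinn, 14–1.
Quinn vs Ekwueme: 12 to 3, Quinn.
Quinn vs Rivera: 1+3 = 4 for Quinn, 11 for Rivera — Rivera by 11–4.
Quinn–Gupta: Quinn 11–4.
Ahmed–Ekwueme: Ekwueme 8–7.
Ahmed vs Rivera: Ahmed is ranked higher on 1+3 = 4 ballots, Rivera on 11. Rivera wins 11–4.
Ahmed vs Gupta: 2+3 = 5 for Ahmed, 10 for Gupta — Gupta by 10–5.
Ekwueme–Rivera: Rivera 9–6.
Ekwueme–Gupta: Ekwueme 8–7.
Rivera vs Gupta: Rivera is ranked higher on 3+2+3+3 = 11 ballots, Gupta on 4. Rivera wins 11–4.
Only Ahmed has no wins; Ahmed is the Condorcet loser.

Ahmed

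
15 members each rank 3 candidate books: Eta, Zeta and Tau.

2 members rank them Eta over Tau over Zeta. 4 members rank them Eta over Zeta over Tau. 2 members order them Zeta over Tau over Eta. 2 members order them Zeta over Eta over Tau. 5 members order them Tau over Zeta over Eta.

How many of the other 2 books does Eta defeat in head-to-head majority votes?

Eta against each rival (15 members):
Eta vs Zeta: 6 to 9, Zeta.
Eta–Tau: Eta 8–7.
Eta beats Tau; loses to Zeta — 1 pairwise win.

1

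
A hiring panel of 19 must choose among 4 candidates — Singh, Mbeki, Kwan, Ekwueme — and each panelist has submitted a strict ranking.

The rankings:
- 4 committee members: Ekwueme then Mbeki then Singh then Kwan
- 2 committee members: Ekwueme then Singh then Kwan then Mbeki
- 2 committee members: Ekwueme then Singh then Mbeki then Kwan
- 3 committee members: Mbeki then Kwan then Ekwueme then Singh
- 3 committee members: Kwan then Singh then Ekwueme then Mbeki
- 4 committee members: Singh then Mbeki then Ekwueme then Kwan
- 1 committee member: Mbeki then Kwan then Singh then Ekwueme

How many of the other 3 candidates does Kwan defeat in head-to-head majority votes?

Kwan against each rival (19 committee members):
Kwan vs Singh: Singh wins 12–7.
Kwan–Mbeki: Mbeki 14–5.
Kwan vs Ekwueme: 3+3+1 = 7 for Kwan, 12 for Ekwueme — Ekwueme by 12–7.
Kwan beats no one; loses to Singh, Mbeki, Ekwueme — 0 pairwise wins.

0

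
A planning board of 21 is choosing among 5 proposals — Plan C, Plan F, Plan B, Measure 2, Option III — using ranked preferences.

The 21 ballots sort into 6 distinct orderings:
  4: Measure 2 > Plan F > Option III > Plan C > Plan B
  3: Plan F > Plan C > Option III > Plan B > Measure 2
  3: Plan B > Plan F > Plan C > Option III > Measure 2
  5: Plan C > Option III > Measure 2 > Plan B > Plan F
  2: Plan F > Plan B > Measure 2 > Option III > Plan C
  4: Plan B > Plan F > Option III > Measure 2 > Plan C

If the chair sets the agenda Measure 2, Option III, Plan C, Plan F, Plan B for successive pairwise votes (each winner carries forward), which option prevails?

Round 1: Measure 2 vs Option III — 6–15, Option III advances.
Round 2: Option III vs Plan C — 10–11, Plan C advances.
Round 3: Plan C vs Plan F — 5–16, Plan F advances.
Round 4: Plan F vs Plan B — 9–12, Plan B advances.
Plan B survives the agenda.

Plan B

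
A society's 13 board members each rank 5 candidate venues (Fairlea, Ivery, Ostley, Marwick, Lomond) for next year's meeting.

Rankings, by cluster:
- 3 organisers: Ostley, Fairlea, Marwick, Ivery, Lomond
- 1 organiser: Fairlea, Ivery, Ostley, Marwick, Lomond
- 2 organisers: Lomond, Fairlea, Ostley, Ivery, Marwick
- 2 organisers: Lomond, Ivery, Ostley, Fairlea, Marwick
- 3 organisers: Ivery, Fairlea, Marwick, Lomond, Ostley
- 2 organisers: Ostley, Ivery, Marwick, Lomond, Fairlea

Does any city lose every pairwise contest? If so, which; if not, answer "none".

none

Head-to-head results (13 organisers):
Fairlea vs Ivery: Fairlea preferred on 3+1+2 = 6 ballots; Ivery wins 7–6.
Fairlea vs Ostley: Ostley wins 7–6.
Fairlea vs Marwick: 11 to 2, Fairlea.
Fairlea vs Lomond: 7 to 6, Fairlea.
Ivery vs Ostley: 6 to 7, Ostley.
Ivery vs Marwick: 10 to 3, Ivery.
Ivery vs Lomond: Ivery is ranked higher on 3+1+3+2 = 9 ballots, Lomond on 4. Ivery wins 9–4.
Ostley–Marwick: Ostley 10–3.
Ostley vs Lomond: Lomond wins 7–6.
Marwick vs Lomond: Marwick preferred on 3+1+3+2 = 9 ballots; Marwick wins 9–4.
No city is winless: Fairlea beats Marwick; Ivery beats Fairlea; Ostley beats Fairlea; Marwick beats Lomond; Lomond beats Ostley. There is no Condorcet loser.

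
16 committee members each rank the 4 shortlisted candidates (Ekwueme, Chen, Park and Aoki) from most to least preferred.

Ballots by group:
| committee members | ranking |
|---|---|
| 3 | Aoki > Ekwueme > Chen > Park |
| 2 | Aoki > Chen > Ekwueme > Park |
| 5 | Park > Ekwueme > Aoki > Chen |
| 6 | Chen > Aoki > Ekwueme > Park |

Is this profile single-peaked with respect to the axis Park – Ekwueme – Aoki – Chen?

Axis positions: Park=1, Ekwueme=2, Aoki=3, Chen=4.
Group 1 (peak Aoki at position 3): ranking walks positions 3-2-4-1, expanding outward from the peak — single-peaked.
Group 2 (peak Aoki at position 3): ranking walks positions 3-4-2-1, expanding outward from the peak — single-peaked.
Group 3 (peak Park at position 1): ranking walks positions 1-2-3-4, expanding outward from the peak — single-peaked.
Group 4 (peak Chen at position 4): ranking walks positions 4-3-2-1, expanding outward from the peak — single-peaked.
Every ranking is single-peaked on this axis.

yes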